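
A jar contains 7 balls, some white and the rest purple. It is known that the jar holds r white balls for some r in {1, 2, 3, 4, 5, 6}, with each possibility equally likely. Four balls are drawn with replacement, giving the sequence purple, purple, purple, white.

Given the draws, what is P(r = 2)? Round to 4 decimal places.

Compute the likelihood of the observed sequence for each case: P(data | r = 1) = (6/7)(6/7)(6/7)(1/7) = 0.089963; P(data | r = 2) = (5/7)(5/7)(5/7)(2/7) = 0.10412; P(data | r = 3) = (4/7)(4/7)(4/7)(3/7) = 0.079967; P(data | r = 4) = (3/7)(3/7)(3/7)(4/7) = 0.044981; P(data | r = 5) = (2/7)(2/7)(2/7)(5/7) = 0.01666; P(data | r = 6) = (1/7)(1/7)(1/7)(6/7) = 0.002499.
Multiplying each by its prior: 1/6 · 0.089963 = 0.014994, 1/6 · 0.10412 = 0.017354, 1/6 · 0.079967 = 0.013328, 1/6 · 0.044981 = 0.0074969, 1/6 · 0.01666 = 0.0027766, 1/6 · 0.002499 = 0.00041649; with total 0.056365.
By Bayes' rule, P(r = 2 | data) = (0.017354) / (0.056365) = 0.30788.

0.3079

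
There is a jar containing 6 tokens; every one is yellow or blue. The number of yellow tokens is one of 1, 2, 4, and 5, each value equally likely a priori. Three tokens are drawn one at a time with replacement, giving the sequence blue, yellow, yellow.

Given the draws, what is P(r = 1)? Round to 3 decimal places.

0.064

Compute the likelihood of the observed sequence for each case: P(data | r = 1) = (5/6)(1/6)(1/6) = 5/216; P(data | r = 2) = (4/6)(2/6)(2/6) = 2/27; P(data | r = 4) = (2/6)(4/6)(4/6) = 4/27; P(data | r = 5) = (1/6)(5/6)(5/6) = 25/216.
The prior-weighted likelihoods are 1/4 · 5/216 = 5/864, 1/4 · 2/27 = 1/54, 1/4 · 4/27 = 1/27, 1/4 · 25/216 = 25/864; these sum to 13/144.
So P(r = 1 | data) = (5/864) / (13/144) = 5/78.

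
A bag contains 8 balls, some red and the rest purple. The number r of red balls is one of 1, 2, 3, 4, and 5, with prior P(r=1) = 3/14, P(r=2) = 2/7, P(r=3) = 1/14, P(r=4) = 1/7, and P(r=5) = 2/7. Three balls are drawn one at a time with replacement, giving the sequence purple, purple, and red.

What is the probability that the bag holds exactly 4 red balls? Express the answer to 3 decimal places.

0.156

Compute the likelihood of the observed sequence for each case: P(data | r = 1) = (7/8)(7/8)(1/8) = 0.095703; P(data | r = 2) = (6/8)(6/8)(2/8) = 0.14062; P(data | r = 3) = (5/8)(5/8)(3/8) = 0.14648; P(data | r = 4) = (4/8)(4/8)(4/8) = 0.125; P(data | r = 5) = (3/8)(3/8)(5/8) = 0.087891.
The prior-weighted likelihoods are 3/14 · 0.095703 = 0.020508, 2/7 · 0.14062 = 0.040179, 1/14 · 0.14648 = 0.010463, 1/7 · 0.125 = 0.017857, 2/7 · 0.087891 = 0.025112; with total 0.11412.
So P(r = 4 | data) = (0.017857) / (0.11412) = 0.15648.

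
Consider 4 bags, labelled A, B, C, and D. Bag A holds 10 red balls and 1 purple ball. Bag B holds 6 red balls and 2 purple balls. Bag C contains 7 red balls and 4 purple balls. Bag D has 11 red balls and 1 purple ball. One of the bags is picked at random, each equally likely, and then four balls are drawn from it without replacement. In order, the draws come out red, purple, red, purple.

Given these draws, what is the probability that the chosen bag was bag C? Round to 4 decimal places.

0.6405

For each hypothesis, P(data | H) works out to: P(data | bag A) = (10/11)(1/10)(9/9)(0/8) = 0; P(data | bag B) = (6/8)(2/7)(5/6)(1/5) = 0.035714; P(data | bag C) = (7/11)(4/10)(6/9)(3/8) = 0.063636; P(data | bag D) = (11/12)(1/11)(10/10)(0/9) = 0.
Weighting by the prior gives 1/4 · 0 = 0, 1/4 · 0.035714 = 0.0089286, 1/4 · 0.063636 = 0.015909, 1/4 · 0 = 0; these sum to 0.024838.
Therefore the posterior P(bag C | data) = (0.015909) / (0.024838) = 0.64052.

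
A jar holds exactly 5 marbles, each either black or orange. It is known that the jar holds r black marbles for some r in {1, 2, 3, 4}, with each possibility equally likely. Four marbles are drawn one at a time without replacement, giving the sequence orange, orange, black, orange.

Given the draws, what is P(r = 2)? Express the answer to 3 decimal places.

Compute the likelihood of the observed sequence for each case: P(data | r = 1) = (4/5)(3/4)(1/3)(2/2) = 1/5; P(data | r = 2) = (3/5)(2/4)(2/3)(1/2) = 1/10; P(data | r = 3) = (2/5)(1/4)(3/3)(0/2) = 0; P(data | r = 4) = (1/5)(0/4) = 0.
Weighting by the prior gives 1/4 · 1/5 = 1/20, 1/4 · 1/10 = 1/40, 1/4 · 0 = 0, 1/4 · 0 = 0; summing to 3/40.
So P(r = 2 | data) = (1/40) / (3/40) = 1/3.

0.333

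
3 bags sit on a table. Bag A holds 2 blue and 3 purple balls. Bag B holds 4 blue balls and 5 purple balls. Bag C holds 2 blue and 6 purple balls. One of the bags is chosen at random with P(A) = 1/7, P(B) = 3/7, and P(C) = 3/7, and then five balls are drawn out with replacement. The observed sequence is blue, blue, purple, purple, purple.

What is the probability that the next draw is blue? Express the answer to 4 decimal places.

For each hypothesis, P(data | H) works out to: P(data | bag A) = (2/5)(2/5)(3/5)(3/5)(3/5) = 0.03456; P(data | bag B) = (4/9)(4/9)(5/9)(5/9)(5/9) = 0.03387; P(data | bag C) = (2/8)(2/8)(6/8)(6/8)(6/8) = 0.026367.
Multiplying each by its prior: 1/7 · 0.03456 = 0.0049371, 3/7 · 0.03387 = 0.014516, 3/7 · 0.026367 = 0.0113; summing to 0.030753.
Dividing through by the total gives posterior P(bag A | data) = 0.16054, P(bag B | data) = 0.47201, P(bag C | data) = 0.36745.
Averaging over the posterior, P(blue next | data) = (2/5)(0.16054) + (4/9)(0.47201) + (1/4)(0.36745) = 0.36586.

0.3659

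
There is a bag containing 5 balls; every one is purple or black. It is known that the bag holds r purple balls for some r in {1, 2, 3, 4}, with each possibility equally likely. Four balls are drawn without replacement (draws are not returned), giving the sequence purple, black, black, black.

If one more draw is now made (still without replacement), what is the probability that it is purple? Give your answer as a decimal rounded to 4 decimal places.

0.3333

Under each hypothesis, the probability of the observed sequence is: P(data | r = 1) = (1/5)(4/4)(3/3)(2/2) = 1/5; P(data | r = 2) = (2/5)(3/4)(2/3)(1/2) = 1/10; P(data | r = 3) = (3/5)(2/4)(1/3)(0/2) = 0; P(data | r = 4) = (4/5)(1/4)(0/3) = 0.
The prior-weighted likelihoods are 1/4 · 1/5 = 1/20, 1/4 · 1/10 = 1/40, 1/4 · 0 = 0, 1/4 · 0 = 0; these sum to 3/40.
Dividing through by the total gives posterior P(r = 1 | data) = 2/3, P(r = 2 | data) = 1/3, P(r = 3 | data) = 0, P(r = 4 | data) = 0.
So P(purple next | data) = Σ P(purple next | H) P(H | data) = (0)(2/3) + (1)(1/3) = 1/3.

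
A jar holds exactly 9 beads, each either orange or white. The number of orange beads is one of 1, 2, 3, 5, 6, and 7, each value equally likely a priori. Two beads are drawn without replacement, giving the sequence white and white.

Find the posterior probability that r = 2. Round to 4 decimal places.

0.2838

The likelihood of the observed sequence under each hypothesis: P(data | r = 1) = (8/9)(7/8) = 7/9; P(data | r = 2) = (7/9)(6/8) = 7/12; P(data | r = 3) = (6/9)(5/8) = 5/12; P(data | r = 5) = (4/9)(3/8) = 1/6; P(data | r = 6) = (3/9)(2/8) = 1/12; P(data | r = 7) = (2/9)(1/8) = 1/36.
The prior-weighted likelihoods are 1/6 · 7/9 = 7/54, 1/6 · 7/12 = 7/72, 1/6 · 5/12 = 5/72, 1/6 · 1/6 = 1/36, 1/6 · 1/12 = 1/72, 1/6 · 1/36 = 1/216; with total 37/108.
Therefore the posterior P(r = 2 | data) = (7/72) / (37/108) = 21/74.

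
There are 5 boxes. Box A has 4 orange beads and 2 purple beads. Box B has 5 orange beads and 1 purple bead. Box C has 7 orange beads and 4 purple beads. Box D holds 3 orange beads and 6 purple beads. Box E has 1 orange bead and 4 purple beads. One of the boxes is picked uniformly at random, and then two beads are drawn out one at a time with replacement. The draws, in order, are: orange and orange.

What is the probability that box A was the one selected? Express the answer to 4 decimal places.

The likelihood of the observed sequence under each hypothesis: P(data | box A) = (4/6)(4/6) = 0.44444; P(data | box B) = (5/6)(5/6) = 0.69444; P(data | box C) = (7/11)(7/11) = 0.40496; P(data | box D) = (3/9)(3/9) = 0.11111; P(data | box E) = (1/5)(1/5) = 0.04.
Weighting by the prior gives 1/5 · 0.44444 = 0.088889, 1/5 · 0.69444 = 0.13889, 1/5 · 0.40496 = 0.080992, 1/5 · 0.11111 = 0.022222, 1/5 · 0.04 = 0.008; these sum to 0.33899.
So P(box A | data) = (0.088889) / (0.33899) = 0.26222.

0.2622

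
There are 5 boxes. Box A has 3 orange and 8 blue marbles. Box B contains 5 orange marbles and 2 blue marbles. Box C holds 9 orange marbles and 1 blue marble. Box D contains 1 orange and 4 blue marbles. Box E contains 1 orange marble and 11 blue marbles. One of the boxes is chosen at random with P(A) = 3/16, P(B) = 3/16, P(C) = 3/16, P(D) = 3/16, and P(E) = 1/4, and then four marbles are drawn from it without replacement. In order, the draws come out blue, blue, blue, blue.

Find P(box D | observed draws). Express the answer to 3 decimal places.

0.154

Compute the likelihood of the observed sequence for each case: P(data | box A) = (8/11)(7/10)(6/9)(5/8) = 7/33; P(data | box B) = (2/7)(1/6)(0/5) = 0; P(data | box C) = (1/10)(0/9) = 0; P(data | box D) = (4/5)(3/4)(2/3)(1/2) = 1/5; P(data | box E) = (11/12)(10/11)(9/10)(8/9) = 2/3.
Multiplying each by its prior: 3/16 · 7/33 = 7/176, 3/16 · 0 = 0, 3/16 · 0 = 0, 3/16 · 1/5 = 3/80, 1/4 · 2/3 = 1/6; summing to 161/660.
Therefore the posterior P(box D | data) = (3/80) / (161/660) = 99/644.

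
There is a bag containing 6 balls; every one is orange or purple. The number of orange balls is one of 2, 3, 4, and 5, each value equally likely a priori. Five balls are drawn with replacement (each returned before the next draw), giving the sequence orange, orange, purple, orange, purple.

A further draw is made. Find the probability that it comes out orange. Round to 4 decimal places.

0.5838

The likelihood of the observed sequence under each hypothesis: P(data | r = 2) = (2/6)(2/6)(4/6)(2/6)(4/6) = 0.016461; P(data | r = 3) = (3/6)(3/6)(3/6)(3/6)(3/6) = 0.03125; P(data | r = 4) = (4/6)(4/6)(2/6)(4/6)(2/6) = 0.032922; P(data | r = 5) = (5/6)(5/6)(1/6)(5/6)(1/6) = 0.016075.
Weighting by the prior gives 1/4 · 0.016461 = 0.0041152, 1/4 · 0.03125 = 0.0078125, 1/4 · 0.032922 = 0.0082305, 1/4 · 0.016075 = 0.0040188; these sum to 0.024177.
Dividing through by the total gives posterior P(r = 2 | data) = 0.17021, P(r = 3 | data) = 0.32314, P(r = 4 | data) = 0.34043, P(r = 5 | data) = 0.16622.
The predictive probability is P(orange next | data) = (1/3)(0.17021) + (1/2)(0.32314) + (2/3)(0.34043) + (5/6)(0.16622) = 0.58378.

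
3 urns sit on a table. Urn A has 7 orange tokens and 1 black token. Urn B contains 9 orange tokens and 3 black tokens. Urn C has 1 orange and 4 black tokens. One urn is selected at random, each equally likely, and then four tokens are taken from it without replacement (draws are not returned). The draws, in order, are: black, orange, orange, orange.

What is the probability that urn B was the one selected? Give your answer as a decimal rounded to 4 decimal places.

0.5045

Under each hypothesis, the probability of the observed sequence is: P(data | urn A) = (1/8)(7/7)(6/6)(5/5) = 1/8; P(data | urn B) = (3/12)(9/11)(8/10)(7/9) = 7/55; P(data | urn C) = (4/5)(1/4)(0/3) = 0.
Multiplying each by its prior: 1/3 · 1/8 = 1/24, 1/3 · 7/55 = 7/165, 1/3 · 0 = 0; summing to 37/440.
Therefore the posterior P(urn B | data) = (7/165) / (37/440) = 56/111.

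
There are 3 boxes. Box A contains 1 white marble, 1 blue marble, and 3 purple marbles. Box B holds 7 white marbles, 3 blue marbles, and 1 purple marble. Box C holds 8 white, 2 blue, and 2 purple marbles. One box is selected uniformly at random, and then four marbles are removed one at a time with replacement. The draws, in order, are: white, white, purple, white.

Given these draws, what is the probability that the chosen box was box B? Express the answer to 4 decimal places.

Compute the likelihood of the observed sequence for each case: P(data | box A) = (1/5)(1/5)(3/5)(1/5) = 0.0048; P(data | box B) = (7/11)(7/11)(1/11)(7/11) = 0.023427; P(data | box C) = (8/12)(8/12)(2/12)(8/12) = 0.049383.
Multiplying each by its prior: 1/3 · 0.0048 = 0.0016, 1/3 · 0.023427 = 0.0078091, 1/3 · 0.049383 = 0.016461; with total 0.02587.
Hence P(box B | data) = (0.0078091) / (0.02587) = 0.30186.

0.3019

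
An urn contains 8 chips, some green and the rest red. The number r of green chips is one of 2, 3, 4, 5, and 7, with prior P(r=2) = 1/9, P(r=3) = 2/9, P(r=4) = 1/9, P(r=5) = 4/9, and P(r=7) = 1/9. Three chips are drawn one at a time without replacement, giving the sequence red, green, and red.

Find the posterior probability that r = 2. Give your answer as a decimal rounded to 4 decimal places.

Compute the likelihood of the observed sequence for each case: P(data | r = 2) = (6/8)(2/7)(5/6) = 5/28; P(data | r = 3) = (5/8)(3/7)(4/6) = 5/28; P(data | r = 4) = (4/8)(4/7)(3/6) = 1/7; P(data | r = 5) = (3/8)(5/7)(2/6) = 5/56; P(data | r = 7) = (1/8)(7/7)(0/6) = 0.
Multiplying each by its prior: 1/9 · 5/28 = 5/252, 2/9 · 5/28 = 5/126, 1/9 · 1/7 = 1/63, 4/9 · 5/56 = 5/126, 1/9 · 0 = 0; these sum to 29/252.
By Bayes' rule, P(r = 2 | data) = (5/252) / (29/252) = 5/29.

0.1724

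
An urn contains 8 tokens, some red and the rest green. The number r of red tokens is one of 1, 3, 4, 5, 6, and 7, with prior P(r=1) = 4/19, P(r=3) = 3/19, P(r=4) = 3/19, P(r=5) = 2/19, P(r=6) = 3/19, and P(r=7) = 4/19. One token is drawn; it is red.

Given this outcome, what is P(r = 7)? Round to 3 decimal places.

0.346

The likelihood of this draw under each hypothesis: P(data | r = 1) = (1/8) = 1/8; P(data | r = 3) = (3/8) = 3/8; P(data | r = 4) = (4/8) = 1/2; P(data | r = 5) = (5/8) = 5/8; P(data | r = 6) = (6/8) = 3/4; P(data | r = 7) = (7/8) = 7/8.
The prior-weighted likelihoods are 4/19 · 1/8 = 1/38, 3/19 · 3/8 = 9/152, 3/19 · 1/2 = 3/38, 2/19 · 5/8 = 5/76, 3/19 · 3/4 = 9/76, 4/19 · 7/8 = 7/38; with total 81/152.
So P(r = 7 | data) = (7/38) / (81/152) = 28/81.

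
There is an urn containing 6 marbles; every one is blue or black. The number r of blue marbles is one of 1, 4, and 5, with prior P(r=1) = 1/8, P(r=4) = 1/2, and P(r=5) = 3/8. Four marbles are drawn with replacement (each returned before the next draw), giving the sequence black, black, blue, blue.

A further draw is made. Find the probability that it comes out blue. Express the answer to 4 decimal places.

0.6667

Under each hypothesis, the probability of the observed sequence is: P(data | r = 1) = (5/6)(5/6)(1/6)(1/6) = 0.01929; P(data | r = 4) = (2/6)(2/6)(4/6)(4/6) = 0.049383; P(data | r = 5) = (1/6)(1/6)(5/6)(5/6) = 0.01929.
The prior-weighted likelihoods are 1/8 · 0.01929 = 0.0024113, 1/2 · 0.049383 = 0.024691, 3/8 · 0.01929 = 0.0072338; summing to 0.034336.
Dividing through by the total gives posterior P(r = 1 | data) = 0.070225, P(r = 4 | data) = 0.7191, P(r = 5 | data) = 0.21067.
The predictive probability is P(blue next | data) = (1/6)(0.070225) + (2/3)(0.7191) + (5/6)(0.21067) = 0.66667.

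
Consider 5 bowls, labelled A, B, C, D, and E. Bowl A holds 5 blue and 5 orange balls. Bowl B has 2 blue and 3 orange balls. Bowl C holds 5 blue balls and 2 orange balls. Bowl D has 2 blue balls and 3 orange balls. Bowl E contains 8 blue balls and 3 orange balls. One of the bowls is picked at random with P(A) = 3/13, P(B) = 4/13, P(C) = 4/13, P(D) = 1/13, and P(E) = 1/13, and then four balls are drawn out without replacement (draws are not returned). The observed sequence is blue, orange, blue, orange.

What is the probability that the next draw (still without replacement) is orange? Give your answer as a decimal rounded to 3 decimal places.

The likelihood of the observed sequence under each hypothesis: P(data | bowl A) = (5/10)(5/9)(4/8)(4/7) = 0.079365; P(data | bowl B) = (2/5)(3/4)(1/3)(2/2) = 0.1; P(data | bowl C) = (5/7)(2/6)(4/5)(1/4) = 0.047619; P(data | bowl D) = (2/5)(3/4)(1/3)(2/2) = 0.1; P(data | bowl E) = (8/11)(3/10)(7/9)(2/8) = 0.042424.
Multiplying each by its prior: 3/13 · 0.079365 = 0.018315, 4/13 · 0.1 = 0.030769, 4/13 · 0.047619 = 0.014652, 1/13 · 0.1 = 0.0076923, 1/13 · 0.042424 = 0.0032634; summing to 0.074692.
Normalising, the posterior is P(bowl A | data) = 0.24521, P(bowl B | data) = 0.41195, P(bowl C | data) = 0.19617, P(bowl D | data) = 0.10299, P(bowl E | data) = 0.043691.
The predictive probability is P(orange next | data) = (1/2)(0.24521) + (1)(0.41195) + (0)(0.19617) + (1)(0.10299) + (1/7)(0.043691) = 0.64378.

0.644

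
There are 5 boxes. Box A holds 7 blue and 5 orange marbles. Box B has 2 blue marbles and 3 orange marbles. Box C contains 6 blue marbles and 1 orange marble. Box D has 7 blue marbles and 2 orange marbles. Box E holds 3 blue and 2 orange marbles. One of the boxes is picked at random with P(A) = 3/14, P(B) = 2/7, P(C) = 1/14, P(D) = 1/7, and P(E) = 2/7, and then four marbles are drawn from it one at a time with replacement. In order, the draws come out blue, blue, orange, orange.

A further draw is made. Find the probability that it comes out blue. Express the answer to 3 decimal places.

Under each hypothesis, the probability of the observed sequence is: P(data | box A) = (7/12)(7/12)(5/12)(5/12) = 0.059076; P(data | box B) = (2/5)(2/5)(3/5)(3/5) = 0.0576; P(data | box C) = (6/7)(6/7)(1/7)(1/7) = 0.014994; P(data | box D) = (7/9)(7/9)(2/9)(2/9) = 0.029873; P(data | box E) = (3/5)(3/5)(2/5)(2/5) = 0.0576.
The prior-weighted likelihoods are 3/14 · 0.059076 = 0.012659, 2/7 · 0.0576 = 0.016457, 1/14 · 0.014994 = 0.001071, 1/7 · 0.029873 = 0.0042676, 2/7 · 0.0576 = 0.016457; these sum to 0.050912.
Normalising, the posterior is P(box A | data) = 0.24865, P(box B | data) = 0.32325, P(box C | data) = 0.021036, P(box D | data) = 0.083824, P(box E | data) = 0.32325.
The predictive probability is P(blue next | data) = (7/12)(0.24865) + (2/5)(0.32325) + (6/7)(0.021036) + (7/9)(0.083824) + (3/5)(0.32325) = 0.55152.

0.552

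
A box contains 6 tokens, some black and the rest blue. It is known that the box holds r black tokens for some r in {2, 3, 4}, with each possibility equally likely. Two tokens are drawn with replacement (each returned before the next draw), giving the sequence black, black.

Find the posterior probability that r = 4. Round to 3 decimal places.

0.552

Compute the likelihood of the observed sequence for each case: P(data | r = 2) = (2/6)(2/6) = 1/9; P(data | r = 3) = (3/6)(3/6) = 1/4; P(data | r = 4) = (4/6)(4/6) = 4/9.
Weighting by the prior gives 1/3 · 1/9 = 1/27, 1/3 · 1/4 = 1/12, 1/3 · 4/9 = 4/27; these sum to 29/108.
Hence P(r = 4 | data) = (4/27) / (29/108) = 16/29.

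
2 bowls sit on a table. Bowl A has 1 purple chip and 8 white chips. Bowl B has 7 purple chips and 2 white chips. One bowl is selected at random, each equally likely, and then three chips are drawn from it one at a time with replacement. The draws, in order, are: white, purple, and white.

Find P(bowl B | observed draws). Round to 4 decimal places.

The likelihood of the observed sequence under each hypothesis: P(data | bowl A) = (8/9)(1/9)(8/9) = 64/729; P(data | bowl B) = (2/9)(7/9)(2/9) = 28/729.
Multiplying each by its prior: 1/2 · 64/729 = 32/729, 1/2 · 28/729 = 14/729; summing to 46/729.
So P(bowl B | data) = (14/729) / (46/729) = 7/23.

0.3043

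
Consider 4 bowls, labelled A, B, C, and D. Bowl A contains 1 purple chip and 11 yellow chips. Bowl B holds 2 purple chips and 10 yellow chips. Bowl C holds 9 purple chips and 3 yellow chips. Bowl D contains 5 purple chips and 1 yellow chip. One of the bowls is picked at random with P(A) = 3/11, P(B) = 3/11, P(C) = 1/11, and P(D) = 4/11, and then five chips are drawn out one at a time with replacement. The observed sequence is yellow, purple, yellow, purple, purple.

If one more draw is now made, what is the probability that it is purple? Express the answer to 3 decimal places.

Compute the likelihood of the observed sequence for each case: P(data | bowl A) = (11/12)(1/12)(11/12)(1/12)(1/12) = 0.00048627; P(data | bowl B) = (10/12)(2/12)(10/12)(2/12)(2/12) = 0.003215; P(data | bowl C) = (3/12)(9/12)(3/12)(9/12)(9/12) = 0.026367; P(data | bowl D) = (1/6)(5/6)(1/6)(5/6)(5/6) = 0.016075.
Weighting by the prior gives 3/11 · 0.00048627 = 0.00013262, 3/11 · 0.003215 = 0.00087682, 1/11 · 0.026367 = 0.002397, 4/11 · 0.016075 = 0.0058455; summing to 0.009252.
Normalising, the posterior is P(bowl A | data) = 0.014334, P(bowl B | data) = 0.094772, P(bowl C | data) = 0.25908, P(bowl D | data) = 0.63181.
The predictive probability is P(purple next | data) = (1/12)(0.014334) + (1/6)(0.094772) + (3/4)(0.25908) + (5/6)(0.63181) = 0.73781.

0.738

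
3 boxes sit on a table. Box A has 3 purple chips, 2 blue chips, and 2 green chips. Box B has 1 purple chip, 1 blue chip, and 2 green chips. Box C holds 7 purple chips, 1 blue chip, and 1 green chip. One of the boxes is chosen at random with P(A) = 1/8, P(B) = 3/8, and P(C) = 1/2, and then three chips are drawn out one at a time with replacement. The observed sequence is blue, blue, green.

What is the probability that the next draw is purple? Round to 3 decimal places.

The likelihood of the observed sequence under each hypothesis: P(data | box A) = (2/7)(2/7)(2/7) = 0.023324; P(data | box B) = (1/4)(1/4)(2/4) = 0.03125; P(data | box C) = (1/9)(1/9)(1/9) = 0.0013717.
The prior-weighted likelihoods are 1/8 · 0.023324 = 0.0029155, 3/8 · 0.03125 = 0.011719, 1/2 · 0.0013717 = 0.00068587; with total 0.01532.
The posterior is then P(box A | data) = 0.1903, P(box B | data) = 0.76493, P(box C | data) = 0.044769.
The predictive probability is P(purple next | data) = (3/7)(0.1903) + (1/4)(0.76493) + (7/9)(0.044769) = 0.30761.

0.308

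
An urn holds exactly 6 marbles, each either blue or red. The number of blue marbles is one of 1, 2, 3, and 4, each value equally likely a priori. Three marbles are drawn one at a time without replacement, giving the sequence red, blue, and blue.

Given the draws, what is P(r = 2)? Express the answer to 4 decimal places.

The likelihood of the observed sequence under each hypothesis: P(data | r = 1) = (5/6)(1/5)(0/4) = 0; P(data | r = 2) = (4/6)(2/5)(1/4) = 1/15; P(data | r = 3) = (3/6)(3/5)(2/4) = 3/20; P(data | r = 4) = (2/6)(4/5)(3/4) = 1/5.
The prior-weighted likelihoods are 1/4 · 0 = 0, 1/4 · 1/15 = 1/60, 1/4 · 3/20 = 3/80, 1/4 · 1/5 = 1/20; summing to 5/48.
So P(r = 2 | data) = (1/60) / (5/48) = 4/25.

0.1600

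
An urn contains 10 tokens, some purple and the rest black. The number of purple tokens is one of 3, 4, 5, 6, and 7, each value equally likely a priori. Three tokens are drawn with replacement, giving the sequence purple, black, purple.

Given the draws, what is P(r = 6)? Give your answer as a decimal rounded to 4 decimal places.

0.2504

Compute the likelihood of the observed sequence for each case: P(data | r = 3) = (3/10)(7/10)(3/10) = 0.063; P(data | r = 4) = (4/10)(6/10)(4/10) = 0.096; P(data | r = 5) = (5/10)(5/10)(5/10) = 0.125; P(data | r = 6) = (6/10)(4/10)(6/10) = 0.144; P(data | r = 7) = (7/10)(3/10)(7/10) = 0.147.
Multiplying each by its prior: 1/5 · 0.063 = 0.0126, 1/5 · 0.096 = 0.0192, 1/5 · 0.125 = 0.025, 1/5 · 0.144 = 0.0288, 1/5 · 0.147 = 0.0294; summing to 0.115.
So P(r = 6 | data) = (0.0288) / (0.115) = 0.25043.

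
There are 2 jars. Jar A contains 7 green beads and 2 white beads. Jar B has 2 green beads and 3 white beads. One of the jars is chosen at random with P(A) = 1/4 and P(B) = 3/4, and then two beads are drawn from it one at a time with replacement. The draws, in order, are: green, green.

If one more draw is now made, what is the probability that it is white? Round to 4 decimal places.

0.3894

Under each hypothesis, the probability of the observed sequence is: P(data | jar A) = (7/9)(7/9) = 0.60494; P(data | jar B) = (2/5)(2/5) = 0.16.
Weighting by the prior gives 1/4 · 0.60494 = 0.15123, 3/4 · 0.16 = 0.12; summing to 0.27123.
Dividing through by the total gives posterior P(jar A | data) = 0.55758, P(jar B | data) = 0.44242.
So P(white next | data) = Σ P(white next | H) P(H | data) = (2/9)(0.55758) + (3/5)(0.44242) = 0.38936.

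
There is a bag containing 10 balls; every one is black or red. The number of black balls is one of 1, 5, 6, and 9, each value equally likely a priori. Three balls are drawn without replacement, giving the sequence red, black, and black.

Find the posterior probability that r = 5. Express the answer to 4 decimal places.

Under each hypothesis, the probability of the observed sequence is: P(data | r = 1) = (9/10)(1/9)(0/8) = 0; P(data | r = 5) = (5/10)(5/9)(4/8) = 5/36; P(data | r = 6) = (4/10)(6/9)(5/8) = 1/6; P(data | r = 9) = (1/10)(9/9)(8/8) = 1/10.
The prior-weighted likelihoods are 1/4 · 0 = 0, 1/4 · 5/36 = 5/144, 1/4 · 1/6 = 1/24, 1/4 · 1/10 = 1/40; summing to 73/720.
So P(r = 5 | data) = (5/144) / (73/720) = 25/73.

0.3425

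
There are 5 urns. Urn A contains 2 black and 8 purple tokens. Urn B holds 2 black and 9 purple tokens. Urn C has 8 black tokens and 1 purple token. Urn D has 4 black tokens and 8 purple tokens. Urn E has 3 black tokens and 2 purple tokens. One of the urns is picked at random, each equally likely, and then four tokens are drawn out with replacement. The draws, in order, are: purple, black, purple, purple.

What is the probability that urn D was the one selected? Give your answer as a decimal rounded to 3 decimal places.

Under each hypothesis, the probability of the observed sequence is: P(data | urn A) = (8/10)(2/10)(8/10)(8/10) = 0.1024; P(data | urn B) = (9/11)(2/11)(9/11)(9/11) = 0.099583; P(data | urn C) = (1/9)(8/9)(1/9)(1/9) = 0.0012193; P(data | urn D) = (8/12)(4/12)(8/12)(8/12) = 0.098765; P(data | urn E) = (2/5)(3/5)(2/5)(2/5) = 0.0384.
The prior-weighted likelihoods are 1/5 · 0.1024 = 0.02048, 1/5 · 0.099583 = 0.019917, 1/5 · 0.0012193 = 0.00024387, 1/5 · 0.098765 = 0.019753, 1/5 · 0.0384 = 0.00768; these sum to 0.068074.
Therefore the posterior P(urn D | data) = (0.019753) / (0.068074) = 0.29017.

0.290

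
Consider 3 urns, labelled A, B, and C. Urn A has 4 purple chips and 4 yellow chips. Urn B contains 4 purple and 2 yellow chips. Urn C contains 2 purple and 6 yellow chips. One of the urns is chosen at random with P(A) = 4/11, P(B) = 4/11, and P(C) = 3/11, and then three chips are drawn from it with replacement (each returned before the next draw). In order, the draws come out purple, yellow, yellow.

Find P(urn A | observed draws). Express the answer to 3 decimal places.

For each hypothesis, P(data | H) works out to: P(data | urn A) = (4/8)(4/8)(4/8) = 0.125; P(data | urn B) = (4/6)(2/6)(2/6) = 0.074074; P(data | urn C) = (2/8)(6/8)(6/8) = 0.14062.
Weighting by the prior gives 4/11 · 0.125 = 0.045455, 4/11 · 0.074074 = 0.026936, 3/11 · 0.14062 = 0.038352; with total 0.11074.
Therefore the posterior P(urn A | data) = (0.045455) / (0.11074) = 0.41045.

0.410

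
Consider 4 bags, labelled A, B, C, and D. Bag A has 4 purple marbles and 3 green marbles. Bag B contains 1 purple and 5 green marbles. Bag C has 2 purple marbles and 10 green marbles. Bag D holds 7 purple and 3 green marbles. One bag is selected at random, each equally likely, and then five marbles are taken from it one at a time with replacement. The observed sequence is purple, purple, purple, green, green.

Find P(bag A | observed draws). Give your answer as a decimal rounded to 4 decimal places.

0.4788

Under each hypothesis, the probability of the observed sequence is: P(data | bag A) = (4/7)(4/7)(4/7)(3/7)(3/7) = 0.034271; P(data | bag B) = (1/6)(1/6)(1/6)(5/6)(5/6) = 0.003215; P(data | bag C) = (2/12)(2/12)(2/12)(10/12)(10/12) = 0.003215; P(data | bag D) = (7/10)(7/10)(7/10)(3/10)(3/10) = 0.03087.
Multiplying each by its prior: 1/4 · 0.034271 = 0.0085679, 1/4 · 0.003215 = 0.00080376, 1/4 · 0.003215 = 0.00080376, 1/4 · 0.03087 = 0.0077175; summing to 0.017893.
By Bayes' rule, P(bag A | data) = (0.0085679) / (0.017893) = 0.47884.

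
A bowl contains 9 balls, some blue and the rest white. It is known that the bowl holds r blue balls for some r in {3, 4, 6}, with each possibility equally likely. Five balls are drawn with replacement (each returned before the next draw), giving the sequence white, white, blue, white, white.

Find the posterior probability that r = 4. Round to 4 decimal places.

Compute the likelihood of the observed sequence for each case: P(data | r = 3) = (6/9)(6/9)(3/9)(6/9)(6/9) = 0.065844; P(data | r = 4) = (5/9)(5/9)(4/9)(5/9)(5/9) = 0.042338; P(data | r = 6) = (3/9)(3/9)(6/9)(3/9)(3/9) = 0.0082305.
Multiplying each by its prior: 1/3 · 0.065844 = 0.021948, 1/3 · 0.042338 = 0.014113, 1/3 · 0.0082305 = 0.0027435; these sum to 0.038804.
Therefore the posterior P(r = 4 | data) = (0.014113) / (0.038804) = 0.36369.

0.3637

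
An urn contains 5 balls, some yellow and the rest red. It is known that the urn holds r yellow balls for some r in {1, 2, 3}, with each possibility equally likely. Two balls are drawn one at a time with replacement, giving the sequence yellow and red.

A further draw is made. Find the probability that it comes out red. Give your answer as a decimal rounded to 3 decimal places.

0.575

Compute the likelihood of the observed sequence for each case: P(data | r = 1) = (1/5)(4/5) = 4/25; P(data | r = 2) = (2/5)(3/5) = 6/25; P(data | r = 3) = (3/5)(2/5) = 6/25.
The prior-weighted likelihoods are 1/3 · 4/25 = 4/75, 1/3 · 6/25 = 2/25, 1/3 · 6/25 = 2/25; with total 16/75.
Dividing through by the total gives posterior P(r = 1 | data) = 1/4, P(r = 2 | data) = 3/8, P(r = 3 | data) = 3/8.
So P(red next | data) = Σ P(red next | H) P(H | data) = (4/5)(1/4) + (3/5)(3/8) + (2/5)(3/8) = 23/40.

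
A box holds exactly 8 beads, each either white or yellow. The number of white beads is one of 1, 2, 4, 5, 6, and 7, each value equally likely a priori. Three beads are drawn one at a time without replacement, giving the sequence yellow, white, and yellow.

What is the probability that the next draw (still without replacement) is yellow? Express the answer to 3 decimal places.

Under each hypothesis, the probability of the observed sequence is: P(data | r = 1) = (7/8)(1/7)(6/6) = 1/8; P(data | r = 2) = (6/8)(2/7)(5/6) = 5/28; P(data | r = 4) = (4/8)(4/7)(3/6) = 1/7; P(data | r = 5) = (3/8)(5/7)(2/6) = 5/56; P(data | r = 6) = (2/8)(6/7)(1/6) = 1/28; P(data | r = 7) = (1/8)(7/7)(0/6) = 0.
Weighting by the prior gives 1/6 · 1/8 = 1/48, 1/6 · 5/28 = 5/168, 1/6 · 1/7 = 1/42, 1/6 · 5/56 = 5/336, 1/6 · 1/28 = 1/168, 1/6 · 0 = 0; summing to 2/21.
Normalising, the posterior is P(r = 1 | data) = 7/32, P(r = 2 | data) = 5/16, P(r = 4 | data) = 1/4, P(r = 5 | data) = 5/32, P(r = 6 | data) = 1/16, P(r = 7 | data) = 0.
Averaging over the posterior, P(yellow next | data) = (1)(7/32) + (4/5)(5/16) + (2/5)(1/4) + (1/5)(5/32) + (0)(1/16) = 3/5.

0.600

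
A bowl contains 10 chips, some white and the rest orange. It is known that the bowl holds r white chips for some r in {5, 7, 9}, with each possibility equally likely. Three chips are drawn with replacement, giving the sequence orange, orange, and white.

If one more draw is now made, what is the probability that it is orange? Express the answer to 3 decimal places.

0.418

For each hypothesis, P(data | H) works out to: P(data | r = 5) = (5/10)(5/10)(5/10) = 0.125; P(data | r = 7) = (3/10)(3/10)(7/10) = 0.063; P(data | r = 9) = (1/10)(1/10)(9/10) = 0.009.
Multiplying each by its prior: 1/3 · 0.125 = 0.041667, 1/3 · 0.063 = 0.021, 1/3 · 0.009 = 0.003; summing to 0.065667.
Dividing through by the total gives posterior P(r = 5 | data) = 0.63452, P(r = 7 | data) = 0.3198, P(r = 9 | data) = 0.045685.
The predictive probability is P(orange next | data) = (1/2)(0.63452) + (3/10)(0.3198) + (1/10)(0.045685) = 0.41777.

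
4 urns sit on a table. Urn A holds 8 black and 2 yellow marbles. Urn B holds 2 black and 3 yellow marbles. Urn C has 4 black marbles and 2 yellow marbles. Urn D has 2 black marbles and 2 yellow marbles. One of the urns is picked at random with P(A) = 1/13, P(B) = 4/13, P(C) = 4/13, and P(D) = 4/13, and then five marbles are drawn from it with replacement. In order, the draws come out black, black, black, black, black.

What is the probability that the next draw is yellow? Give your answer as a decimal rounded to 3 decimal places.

0.322

The likelihood of the observed sequence under each hypothesis: P(data | urn A) = (8/10)(8/10)(8/10)(8/10)(8/10) = 0.32768; P(data | urn B) = (2/5)(2/5)(2/5)(2/5)(2/5) = 0.01024; P(data | urn C) = (4/6)(4/6)(4/6)(4/6)(4/6) = 0.13169; P(data | urn D) = (2/4)(2/4)(2/4)(2/4)(2/4) = 0.03125.
The prior-weighted likelihoods are 1/13 · 0.32768 = 0.025206, 4/13 · 0.01024 = 0.0031508, 4/13 · 0.13169 = 0.040519, 4/13 · 0.03125 = 0.0096154; summing to 0.078491.
Normalising, the posterior is P(urn A | data) = 0.32113, P(urn B | data) = 0.040142, P(urn C | data) = 0.51622, P(urn D | data) = 0.1225.
The predictive probability is P(yellow next | data) = (1/5)(0.32113) + (3/5)(0.040142) + (1/3)(0.51622) + (1/2)(0.1225) = 0.32164.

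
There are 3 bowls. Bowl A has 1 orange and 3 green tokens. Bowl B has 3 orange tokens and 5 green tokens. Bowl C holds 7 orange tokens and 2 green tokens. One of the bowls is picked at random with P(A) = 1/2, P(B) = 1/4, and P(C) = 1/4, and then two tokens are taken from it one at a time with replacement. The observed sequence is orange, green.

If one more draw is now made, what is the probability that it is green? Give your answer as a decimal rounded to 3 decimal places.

0.596

The likelihood of the observed sequence under each hypothesis: P(data | bowl A) = (1/4)(3/4) = 0.1875; P(data | bowl B) = (3/8)(5/8) = 0.23438; P(data | bowl C) = (7/9)(2/9) = 0.17284.
The prior-weighted likelihoods are 1/2 · 0.1875 = 0.09375, 1/4 · 0.23438 = 0.058594, 1/4 · 0.17284 = 0.04321; summing to 0.19555.
Normalising, the posterior is P(bowl A | data) = 0.47941, P(bowl B | data) = 0.29963, P(bowl C | data) = 0.22096.
So P(green next | data) = Σ P(green next | H) P(H | data) = (3/4)(0.47941) + (5/8)(0.29963) + (2/9)(0.22096) = 0.59593.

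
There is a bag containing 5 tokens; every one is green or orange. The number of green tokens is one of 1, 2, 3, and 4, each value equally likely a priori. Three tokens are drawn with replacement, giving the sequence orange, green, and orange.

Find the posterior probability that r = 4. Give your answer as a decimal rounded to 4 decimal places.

The likelihood of the observed sequence under each hypothesis: P(data | r = 1) = (4/5)(1/5)(4/5) = 16/125; P(data | r = 2) = (3/5)(2/5)(3/5) = 18/125; P(data | r = 3) = (2/5)(3/5)(2/5) = 12/125; P(data | r = 4) = (1/5)(4/5)(1/5) = 4/125.
Weighting by the prior gives 1/4 · 16/125 = 4/125, 1/4 · 18/125 = 9/250, 1/4 · 12/125 = 3/125, 1/4 · 4/125 = 1/125; with total 1/10.
Therefore the posterior P(r = 4 | data) = (1/125) / (1/10) = 2/25.

0.0800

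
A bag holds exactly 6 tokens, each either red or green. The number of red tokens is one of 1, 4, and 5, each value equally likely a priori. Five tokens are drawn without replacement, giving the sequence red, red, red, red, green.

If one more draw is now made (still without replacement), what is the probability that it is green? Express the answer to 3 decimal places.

0.286

The likelihood of the observed sequence under each hypothesis: P(data | r = 1) = (1/6)(0/5) = 0; P(data | r = 4) = (4/6)(3/5)(2/4)(1/3)(2/2) = 1/15; P(data | r = 5) = (5/6)(4/5)(3/4)(2/3)(1/2) = 1/6.
The prior-weighted likelihoods are 1/3 · 0 = 0, 1/3 · 1/15 = 1/45, 1/3 · 1/6 = 1/18; these sum to 7/90.
Dividing through by the total gives posterior P(r = 1 | data) = 0, P(r = 4 | data) = 2/7, P(r = 5 | data) = 5/7.
The predictive probability is P(green next | data) = (1)(2/7) + (0)(5/7) = 2/7.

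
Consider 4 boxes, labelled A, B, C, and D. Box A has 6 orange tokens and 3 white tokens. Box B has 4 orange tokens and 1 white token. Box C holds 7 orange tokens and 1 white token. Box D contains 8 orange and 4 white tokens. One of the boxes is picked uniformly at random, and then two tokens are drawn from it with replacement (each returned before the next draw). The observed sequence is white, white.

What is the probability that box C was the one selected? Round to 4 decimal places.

0.0562

For each hypothesis, P(data | H) works out to: P(data | box A) = (3/9)(3/9) = 0.11111; P(data | box B) = (1/5)(1/5) = 0.04; P(data | box C) = (1/8)(1/8) = 0.015625; P(data | box D) = (4/12)(4/12) = 0.11111.
The prior-weighted likelihoods are 1/4 · 0.11111 = 0.027778, 1/4 · 0.04 = 0.01, 1/4 · 0.015625 = 0.0039062, 1/4 · 0.11111 = 0.027778; summing to 0.069462.
Hence P(box C | data) = (0.0039062) / (0.069462) = 0.056236.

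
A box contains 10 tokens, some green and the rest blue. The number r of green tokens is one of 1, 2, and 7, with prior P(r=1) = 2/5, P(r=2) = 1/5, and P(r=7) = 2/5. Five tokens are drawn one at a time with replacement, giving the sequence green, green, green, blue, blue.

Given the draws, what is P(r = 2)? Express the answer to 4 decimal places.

0.0748

Compute the likelihood of the observed sequence for each case: P(data | r = 1) = (1/10)(1/10)(1/10)(9/10)(9/10) = 0.00081; P(data | r = 2) = (2/10)(2/10)(2/10)(8/10)(8/10) = 0.00512; P(data | r = 7) = (7/10)(7/10)(7/10)(3/10)(3/10) = 0.03087.
Weighting by the prior gives 2/5 · 0.00081 = 0.000324, 1/5 · 0.00512 = 0.001024, 2/5 · 0.03087 = 0.012348; with total 0.013696.
Hence P(r = 2 | data) = (0.001024) / (0.013696) = 0.074766.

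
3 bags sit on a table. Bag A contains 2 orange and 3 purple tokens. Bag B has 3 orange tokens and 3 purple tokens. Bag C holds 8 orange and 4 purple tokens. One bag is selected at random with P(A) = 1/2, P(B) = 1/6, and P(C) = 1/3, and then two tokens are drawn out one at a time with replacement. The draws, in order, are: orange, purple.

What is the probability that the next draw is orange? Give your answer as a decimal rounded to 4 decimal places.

For each hypothesis, P(data | H) works out to: P(data | bag A) = (2/5)(3/5) = 0.24; P(data | bag B) = (3/6)(3/6) = 0.25; P(data | bag C) = (8/12)(4/12) = 0.22222.
Weighting by the prior gives 1/2 · 0.24 = 0.12, 1/6 · 0.25 = 0.041667, 1/3 · 0.22222 = 0.074074; these sum to 0.23574.
Normalising, the posterior is P(bag A | data) = 0.50903, P(bag B | data) = 0.17675, P(bag C | data) = 0.31422.
The predictive probability is P(orange next | data) = (2/5)(0.50903) + (1/2)(0.17675) + (2/3)(0.31422) = 0.50147.

0.5015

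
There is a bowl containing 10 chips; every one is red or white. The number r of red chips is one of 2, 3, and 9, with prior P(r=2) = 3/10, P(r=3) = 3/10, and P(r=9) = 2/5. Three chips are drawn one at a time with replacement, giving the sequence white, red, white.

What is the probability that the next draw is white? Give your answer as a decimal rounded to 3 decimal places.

0.720

Under each hypothesis, the probability of the observed sequence is: P(data | r = 2) = (8/10)(2/10)(8/10) = 0.128; P(data | r = 3) = (7/10)(3/10)(7/10) = 0.147; P(data | r = 9) = (1/10)(9/10)(1/10) = 0.009.
Multiplying each by its prior: 3/10 · 0.128 = 0.0384, 3/10 · 0.147 = 0.0441, 2/5 · 0.009 = 0.0036; summing to 0.0861.
The posterior is then P(r = 2 | data) = 0.44599, P(r = 3 | data) = 0.5122, P(r = 9 | data) = 0.041812.
The predictive probability is P(white next | data) = (4/5)(0.44599) + (7/10)(0.5122) + (1/10)(0.041812) = 0.71951.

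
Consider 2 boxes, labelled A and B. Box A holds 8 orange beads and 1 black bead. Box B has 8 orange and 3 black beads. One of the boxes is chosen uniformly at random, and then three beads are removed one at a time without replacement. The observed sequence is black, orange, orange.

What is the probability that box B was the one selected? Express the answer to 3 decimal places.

0.604

Under each hypothesis, the probability of the observed sequence is: P(data | box A) = (1/9)(8/8)(7/7) = 1/9; P(data | box B) = (3/11)(8/10)(7/9) = 28/165.
Weighting by the prior gives 1/2 · 1/9 = 1/18, 1/2 · 28/165 = 14/165; with total 139/990.
So P(box B | data) = (14/165) / (139/990) = 84/139.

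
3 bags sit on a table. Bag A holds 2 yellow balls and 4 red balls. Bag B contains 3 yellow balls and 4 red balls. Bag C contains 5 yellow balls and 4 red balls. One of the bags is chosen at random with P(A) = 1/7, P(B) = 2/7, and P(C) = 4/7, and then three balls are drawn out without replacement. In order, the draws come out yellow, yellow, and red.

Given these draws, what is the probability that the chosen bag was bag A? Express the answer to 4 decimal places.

Under each hypothesis, the probability of the observed sequence is: P(data | bag A) = (2/6)(1/5)(4/4) = 0.066667; P(data | bag B) = (3/7)(2/6)(4/5) = 0.11429; P(data | bag C) = (5/9)(4/8)(4/7) = 0.15873.
Multiplying each by its prior: 1/7 · 0.066667 = 0.0095238, 2/7 · 0.11429 = 0.032653, 4/7 · 0.15873 = 0.090703; these sum to 0.13288.
By Bayes' rule, P(bag A | data) = (0.0095238) / (0.13288) = 0.071672.

0.0717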